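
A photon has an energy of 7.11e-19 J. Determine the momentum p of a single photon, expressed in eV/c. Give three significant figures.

Since p = E/c for a photon, p = 2.372e-27 kg·m/s.
Converting to eV/c: p = 4.438 eV/c ≈ 4.44 eV/c.

4.44 eV/c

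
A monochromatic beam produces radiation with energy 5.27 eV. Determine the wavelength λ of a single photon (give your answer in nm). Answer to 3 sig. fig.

235 nm

Use h = 6.62607015 × 10^-34 J·s, c = 2.99792458 × 10^8 m/s, 1 eV = 1.602176634 × 10^-19 J.
In SI units: E = 5.27 eV = 8.4435 × 10^-19 J.
The photon relation is λ = hc/E, giving λ = 2.353 × 10^-7 m.
Converting to nm: λ = 235.3 nm ≈ 235 nm.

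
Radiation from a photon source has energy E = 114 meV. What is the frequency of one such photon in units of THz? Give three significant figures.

27.6 THz

First convert: E = 114 meV = 1.8265e-20 J.
For a photon f = E/h, so f = 2.757e13 Hz.
Converting to THz: f = 27.57 THz ≈ 27.6 THz.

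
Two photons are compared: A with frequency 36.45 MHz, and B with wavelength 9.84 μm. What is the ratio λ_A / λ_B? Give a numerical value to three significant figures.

λ_A = 8.225 m (from frequency = 36.45 MHz, via λ = c/f).
λ_B = 9.840 × 10^-6 m (from wavelength = 9.84 μm, via λ given directly).
Ratio = 8.225 / 9.840 × 10^-6 = 8.36 × 10^5.

8.36 × 10^5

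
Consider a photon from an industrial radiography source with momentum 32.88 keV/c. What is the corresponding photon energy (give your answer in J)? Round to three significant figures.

In SI units: p = 32.88 keV/c = 1.7572e-23 kg·m/s.
Since E = pc for a photon, E = 5.268e-15 J.
So E ≈ 5.27e-15 J.

5.27e-15 J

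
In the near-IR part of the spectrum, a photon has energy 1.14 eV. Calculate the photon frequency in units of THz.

Use h = 6.62607015 × 10^-34 J·s, 1 eV = 1.602176634 × 10^-19 J.
Convert to SI: E = 1.14 eV = 1.8265 × 10^-19 J.
Since f = E/h for a photon, f = 2.757 × 10^14 Hz.
Converting to THz: f = 275.7 THz ≈ 276 THz.

276 THz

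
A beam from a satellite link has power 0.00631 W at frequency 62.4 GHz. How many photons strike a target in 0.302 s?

4.61e19 photons

Total energy: E_total = P·t = 0.00631 × 0.302 = 0.001906 J.
Per-photon energy: E = 4.135e-23 J.
N = E_total / E_photon = 4.61e19.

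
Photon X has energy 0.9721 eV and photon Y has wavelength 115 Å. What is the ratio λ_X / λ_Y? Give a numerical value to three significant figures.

λ_X = 1.275e-6 m (from energy = 0.9721 eV, via λ = hc/E).
λ_Y = 1.150e-8 m (from wavelength = 115 Å, via λ given directly).
Ratio = 1.275e-6 / 1.150e-8 = 111.

111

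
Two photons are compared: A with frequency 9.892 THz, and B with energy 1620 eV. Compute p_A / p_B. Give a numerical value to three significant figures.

2.53·10^-5

p_A = 2.186·10^-29 kg·m/s (from frequency = 9.892 THz, via p = hf/c).
p_B = 8.658·10^-25 kg·m/s (from energy = 1620 eV, via p = E/c).
Ratio = 2.186·10^-29 / 8.658·10^-25 = 2.53·10^-5.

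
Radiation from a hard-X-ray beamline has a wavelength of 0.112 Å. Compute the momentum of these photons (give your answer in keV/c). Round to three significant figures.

Convert to SI: λ = 0.112 Å = 1.12e-11 m.
For a photon p = h/λ, so p = 5.916e-23 kg·m/s.
Converting to keV/c: p = 110.7 keV/c ≈ 111 keV/c.

111 keV/c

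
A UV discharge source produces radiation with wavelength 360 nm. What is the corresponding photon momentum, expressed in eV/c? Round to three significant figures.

Take h = 6.62607015 × 10^-34 J·s, c = 2.99792458 × 10^8 m/s, 1 eV = 1.602176634 × 10^-19 J.
In SI units: λ = 360 nm = 3.60 × 10^-7 m.
For a photon p = h/λ, so p = 1.841 × 10^-27 kg·m/s.
Converting to eV/c: p = 3.444 eV/c ≈ 3.44 eV/c.

3.44 eV/c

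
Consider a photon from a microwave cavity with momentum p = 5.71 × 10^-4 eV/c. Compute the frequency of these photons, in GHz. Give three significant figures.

Convert to SI: p = 5.71 × 10^-4 eV/c = 3.0516 × 10^-31 kg·m/s.
Apply f = pc/h: f = 1.381 × 10^11 Hz.
Converting to GHz: f = 138.1 GHz ≈ 138 GHz.

138 GHz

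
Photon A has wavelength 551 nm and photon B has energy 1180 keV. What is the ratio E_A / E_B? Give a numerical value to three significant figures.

1.91 × 10^-6

E_A = 3.605 × 10^-19 J (from wavelength = 551 nm, via E = hc/λ).
E_B = 1.891 × 10^-13 J (from energy = 1180 keV, via E given directly).
Ratio = 3.605 × 10^-19 / 1.891 × 10^-13 = 1.91 × 10^-6.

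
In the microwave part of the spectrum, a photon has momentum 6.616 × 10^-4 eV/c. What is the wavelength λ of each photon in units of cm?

First convert: p = 6.616 × 10^-4 eV/c = 3.5358 × 10^-31 kg·m/s.
Apply λ = h/p: λ = 0.001874 m.
Converting to cm: λ = 0.1874 cm ≈ 0.187 cm.

0.187 cm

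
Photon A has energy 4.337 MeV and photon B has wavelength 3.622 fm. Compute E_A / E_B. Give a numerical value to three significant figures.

0.0127

E_A = 6.949 × 10^-13 J (from energy = 4.337 MeV, via E given directly).
E_B = 5.484 × 10^-11 J (from wavelength = 3.622 fm, via E = hc/λ).
Ratio = 6.949 × 10^-13 / 5.484 × 10^-11 = 0.0127.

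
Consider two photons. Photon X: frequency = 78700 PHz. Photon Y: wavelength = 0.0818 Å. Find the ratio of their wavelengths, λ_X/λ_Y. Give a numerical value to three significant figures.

0.466

λ_X = 3.809e-12 m (from frequency = 78700 PHz, via λ = c/f).
λ_Y = 8.180e-12 m (from wavelength = 0.0818 Å, via λ given directly).
Ratio = 3.809e-12 / 8.180e-12 = 0.466.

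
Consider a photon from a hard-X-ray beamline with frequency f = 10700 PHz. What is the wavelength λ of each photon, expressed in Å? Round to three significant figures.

0.280 Å

Use c = 2.99792458e8 m/s.
First convert: f = 10700 PHz = 1.07e19 Hz.
Since λ = c/f for a photon, λ = 2.802e-11 m.
Converting to Å: λ = 0.2802 Å ≈ 0.280 Å.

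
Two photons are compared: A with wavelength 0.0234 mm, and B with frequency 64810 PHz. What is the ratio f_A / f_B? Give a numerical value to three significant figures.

1.98·10^-7

f_A = 1.281·10^13 Hz (from wavelength = 0.0234 mm, via f = c/λ).
f_B = 6.481·10^19 Hz (from frequency = 64810 PHz, via f given directly).
Ratio = 1.281·10^13 / 6.481·10^19 = 1.98·10^-7.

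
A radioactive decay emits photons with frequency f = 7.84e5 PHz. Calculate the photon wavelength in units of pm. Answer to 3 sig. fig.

Convert to SI: f = 7.84e5 PHz = 7.84e20 Hz.
Since λ = c/f for a photon, λ = 3.824e-13 m.
Converting to pm: λ = 0.3824 pm ≈ 0.382 pm.

0.382 pm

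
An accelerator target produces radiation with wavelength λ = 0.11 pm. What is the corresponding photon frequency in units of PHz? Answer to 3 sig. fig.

2.73e6 PHz

Take c = 2.99792458e8 m/s.
First convert: λ = 0.11 pm = 1.1e-13 m.
Apply f = c/λ: f = 2.725e21 Hz.
Converting to PHz: f = 2.725e6 PHz ≈ 2.73e6 PHz.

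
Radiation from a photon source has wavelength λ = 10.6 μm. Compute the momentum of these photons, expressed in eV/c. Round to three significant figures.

0.117 eV/c

Convert to SI: λ = 10.6 μm = 1.06 × 10^-5 m.
Apply p = h/λ: p = 6.251 × 10^-29 kg·m/s.
Converting to eV/c: p = 0.1170 eV/c ≈ 0.117 eV/c.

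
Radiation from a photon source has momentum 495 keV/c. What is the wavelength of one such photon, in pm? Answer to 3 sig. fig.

(h = 6.62607015 × 10^-34 J·s, c = 2.99792458 × 10^8 m/s, 1 eV = 1.602176634 × 10^-19 J.)
First convert: p = 495 keV/c = 2.6454 × 10^-22 kg·m/s.
The photon relation is λ = h/p, giving λ = 2.505 × 10^-12 m.
Converting to pm: λ = 2.505 pm ≈ 2.50 pm.

2.50 pm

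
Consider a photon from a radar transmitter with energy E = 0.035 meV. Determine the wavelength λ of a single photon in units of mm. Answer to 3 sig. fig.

Convert to SI: E = 0.035 meV = 5.6076e-24 J.
Since λ = hc/E for a photon, λ = 0.03542 m.
Converting to mm: λ = 35.42 mm ≈ 35.4 mm.

35.4 mm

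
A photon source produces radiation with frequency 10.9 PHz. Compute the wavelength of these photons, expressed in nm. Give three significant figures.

Convert to SI: f = 10.9 PHz = 1.09·10^16 Hz.
Apply λ = c/f: λ = 2.750·10^-8 m.
Converting to nm: λ = 27.50 nm ≈ 27.5 nm.

27.5 nm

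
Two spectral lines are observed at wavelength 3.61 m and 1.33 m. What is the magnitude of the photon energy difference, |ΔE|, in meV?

Using E = hc/λ: E₁ = 5.503e-26 J, E₂ = 1.494e-25 J.
|ΔE| = |5.503e-26 − 1.494e-25| = 9.43e-26 J = 5.89e-4 meV.

5.89e-4 meV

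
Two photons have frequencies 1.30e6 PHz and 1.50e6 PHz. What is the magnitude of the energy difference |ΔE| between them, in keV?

827 keV

Using E = hf: E₁ = 8.614e-13 J, E₂ = 9.939e-13 J.
|ΔE| = |8.614e-13 − 9.939e-13| = 1.33e-13 J = 827 keV.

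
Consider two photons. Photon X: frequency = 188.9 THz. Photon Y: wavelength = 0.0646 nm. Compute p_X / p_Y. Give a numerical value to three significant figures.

4.07 × 10^-5

p_X = 4.175 × 10^-28 kg·m/s (from frequency = 188.9 THz, via p = hf/c).
p_Y = 1.026 × 10^-23 kg·m/s (from wavelength = 0.0646 nm, via p = h/λ).
Ratio = 4.175 × 10^-28 / 1.026 × 10^-23 = 4.07 × 10^-5.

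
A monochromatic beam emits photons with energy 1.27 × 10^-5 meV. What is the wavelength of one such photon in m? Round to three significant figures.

97.6 m

In SI units: E = 1.27 × 10^-5 meV = 2.0348 × 10^-27 J.
The photon relation is λ = hc/E, giving λ = 97.63 m.
So λ ≈ 97.6 m.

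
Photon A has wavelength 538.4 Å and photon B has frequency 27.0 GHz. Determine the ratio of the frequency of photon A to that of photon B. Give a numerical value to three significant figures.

f_A = 5.568e15 Hz (from wavelength = 538.4 Å, via f = c/λ).
f_B = 2.700e10 Hz (from frequency = 27.0 GHz, via f given directly).
Ratio = 5.568e15 / 2.700e10 = 2.06e5.

2.06e5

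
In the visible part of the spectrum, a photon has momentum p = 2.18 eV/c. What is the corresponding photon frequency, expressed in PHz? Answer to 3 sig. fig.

(h = 6.62607015e-34 J·s, c = 2.99792458e8 m/s, 1 eV = 1.602176634e-19 J.)
In SI units: p = 2.18 eV/c = 1.1651e-27 kg·m/s.
The photon relation is f = pc/h, giving f = 5.271e14 Hz.
Converting to PHz: f = 0.5271 PHz ≈ 0.527 PHz.

0.527 PHz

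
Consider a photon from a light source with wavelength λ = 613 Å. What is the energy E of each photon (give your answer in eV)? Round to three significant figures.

First convert: λ = 613 Å = 6.13·10^-8 m.
For a photon E = hc/λ, so E = 3.241·10^-18 J.
Converting to eV: E = 20.23 eV ≈ 20.2 eV.

20.2 eV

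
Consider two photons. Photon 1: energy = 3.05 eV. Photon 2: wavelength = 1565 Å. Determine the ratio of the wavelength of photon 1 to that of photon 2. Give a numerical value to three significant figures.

2.60

λ_1 = 4.065·10^-7 m (from energy = 3.05 eV, via λ = hc/E).
λ_2 = 1.565·10^-7 m (from wavelength = 1565 Å, via λ given directly).
Ratio = 4.065·10^-7 / 1.565·10^-7 = 2.60.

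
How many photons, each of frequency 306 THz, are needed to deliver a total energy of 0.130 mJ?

Per-photon energy: E = 2.028 × 10^-19 J (from frequency = 306 THz).
N = E_total / E_photon = 1.30 × 10^-4 J / 2.028 × 10^-19 J = 6.41 × 10^14.

6.41 × 10^14 photons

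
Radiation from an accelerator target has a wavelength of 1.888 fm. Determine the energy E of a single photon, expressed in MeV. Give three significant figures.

First convert: λ = 1.888 fm = 1.888·10^-15 m.
For a photon E = hc/λ, so E = 1.052·10^-10 J.
Converting to MeV: E = 656.7 MeV ≈ 657 MeV.

657 MeV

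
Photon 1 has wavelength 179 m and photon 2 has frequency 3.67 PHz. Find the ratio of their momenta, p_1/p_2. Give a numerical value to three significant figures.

p_1 = 3.702e-36 kg·m/s (from wavelength = 179 m, via p = h/λ).
p_2 = 8.112e-27 kg·m/s (from frequency = 3.67 PHz, via p = hf/c).
Ratio = 3.702e-36 / 8.112e-27 = 4.56e-10.

4.56e-10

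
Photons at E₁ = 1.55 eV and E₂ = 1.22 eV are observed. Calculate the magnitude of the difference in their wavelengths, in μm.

Using λ = hc/E: λ₁ = 7.999 × 10^-7 m, λ₂ = 1.016 × 10^-6 m.
|Δλ| = |7.999 × 10^-7 − 1.016 × 10^-6| = 2.16 × 10^-7 m = 0.216 μm.

0.216 μm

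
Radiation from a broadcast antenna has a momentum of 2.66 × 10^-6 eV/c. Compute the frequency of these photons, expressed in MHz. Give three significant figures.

643 MHz

Convert to SI: p = 2.66 × 10^-6 eV/c = 1.4216 × 10^-33 kg·m/s.
Apply f = pc/h: f = 6.432 × 10^8 Hz.
Converting to MHz: f = 643.2 MHz ≈ 643 MHz.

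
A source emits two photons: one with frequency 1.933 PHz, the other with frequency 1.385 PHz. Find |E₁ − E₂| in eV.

Using E = hf: E₁ = 1.2808e-18 J, E₂ = 9.1771e-19 J.
|ΔE| = |1.2808e-18 − 9.1771e-19| = 3.63e-19 J = 2.27 eV.

2.27 eV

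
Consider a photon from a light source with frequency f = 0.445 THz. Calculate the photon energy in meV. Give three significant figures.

1.84 meV

First convert: f = 0.445 THz = 4.45 × 10^11 Hz.
For a photon E = hf, so E = 2.949 × 10^-22 J.
Converting to meV: E = 1.840 meV ≈ 1.84 meV.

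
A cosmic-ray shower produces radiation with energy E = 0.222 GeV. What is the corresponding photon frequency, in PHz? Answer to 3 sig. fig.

(h = 6.62607015 × 10^-34 J·s, 1 eV = 1.602176634 × 10^-19 J.)
Convert to SI: E = 0.222 GeV = 3.5568 × 10^-11 J.
For a photon f = E/h, so f = 5.368 × 10^22 Hz.
Converting to PHz: f = 5.368 × 10^7 PHz ≈ 5.37 × 10^7 PHz.

5.37 × 10^7 PHz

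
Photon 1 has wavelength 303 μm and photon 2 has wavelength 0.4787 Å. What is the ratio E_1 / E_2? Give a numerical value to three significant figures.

1.58e-7

E_1 = 6.556e-22 J (from wavelength = 303 μm, via E = hc/λ).
E_2 = 4.150e-15 J (from wavelength = 0.4787 Å, via E = hc/λ).
Ratio = 6.556e-22 / 4.150e-15 = 1.58e-7.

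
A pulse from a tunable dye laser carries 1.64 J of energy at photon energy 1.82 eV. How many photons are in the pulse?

5.62e18 photons

Per-photon energy: E = 2.916e-19 J (from energy = 1.82 eV).
N = E_total / E_photon = 1.64 J / 2.916e-19 J = 5.62e18.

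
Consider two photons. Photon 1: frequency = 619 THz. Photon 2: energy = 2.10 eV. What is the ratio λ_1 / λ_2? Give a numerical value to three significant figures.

λ_1 = 4.843e-7 m (from frequency = 619 THz, via λ = c/f).
λ_2 = 5.904e-7 m (from energy = 2.10 eV, via λ = hc/E).
Ratio = 4.843e-7 / 5.904e-7 = 0.820.

0.820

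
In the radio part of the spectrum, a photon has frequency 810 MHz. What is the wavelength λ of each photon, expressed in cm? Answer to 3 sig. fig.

(c = 2.99792458e8 m/s.)
In SI units: f = 810 MHz = 8.1e8 Hz.
Apply λ = c/f: λ = 0.3701 m.
Converting to cm: λ = 37.01 cm ≈ 37.0 cm.

37.0 cm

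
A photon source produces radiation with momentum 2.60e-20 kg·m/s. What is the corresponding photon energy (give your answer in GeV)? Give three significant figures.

The photon relation is E = pc, giving E = 7.795e-12 J.
Converting to GeV: E = 0.04865 GeV ≈ 0.0487 GeV.

0.0487 GeV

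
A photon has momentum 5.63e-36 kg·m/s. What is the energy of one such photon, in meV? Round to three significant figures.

1.05e-5 meV

(c = 2.99792458e8 m/s, 1 eV = 1.602176634e-19 J.)
The photon relation is E = pc, giving E = 1.688e-27 J.
Converting to meV: E = 1.053e-5 meV ≈ 1.05e-5 meV.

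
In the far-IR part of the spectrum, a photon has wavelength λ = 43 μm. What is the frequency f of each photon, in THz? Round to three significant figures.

Convert to SI: λ = 43 μm = 4.3e-5 m.
Apply f = c/λ: f = 6.972e12 Hz.
Converting to THz: f = 6.972 THz ≈ 6.97 THz.

6.97 THz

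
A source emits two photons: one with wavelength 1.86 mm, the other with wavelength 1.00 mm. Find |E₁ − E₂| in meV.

0.573 meV

Using E = hc/λ: E₁ = 1.068e-22 J, E₂ = 1.986e-22 J.
|ΔE| = |1.068e-22 − 1.986e-22| = 9.18e-23 J = 0.573 meV.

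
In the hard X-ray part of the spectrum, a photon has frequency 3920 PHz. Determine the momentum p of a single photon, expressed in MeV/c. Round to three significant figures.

Convert to SI: f = 3920 PHz = 3.92e18 Hz.
Since p = hf/c for a photon, p = 8.664e-24 kg·m/s.
Converting to MeV/c: p = 0.01621 MeV/c ≈ 0.0162 MeV/c.

0.0162 MeV/c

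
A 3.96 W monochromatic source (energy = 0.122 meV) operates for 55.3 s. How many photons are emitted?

1.12e25 photons

Total energy: E_total = P·t = 3.96 × 55.3 = 219.0 J.
Per-photon energy: E = 1.955e-23 J.
N = E_total / E_photon = 1.12e25.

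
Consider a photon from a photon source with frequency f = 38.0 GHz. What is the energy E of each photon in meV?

0.157 meV

First convert: f = 38.0 GHz = 3.80 × 10^10 Hz.
Since E = hf for a photon, E = 2.518 × 10^-23 J.
Converting to meV: E = 0.1572 meV ≈ 0.157 meV.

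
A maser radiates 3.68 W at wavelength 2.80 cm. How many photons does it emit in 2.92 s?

1.51e24 photons

Total energy: E_total = P·t = 3.68 × 2.92 = 10.75 J.
Per-photon energy: E = 7.094e-24 J.
N = E_total / E_photon = 1.51e24.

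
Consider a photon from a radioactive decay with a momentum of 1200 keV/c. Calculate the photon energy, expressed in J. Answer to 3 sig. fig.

(c = 2.99792458 × 10^8 m/s, 1 eV = 1.602176634 × 10^-19 J.)
In SI units: p = 1200 keV/c = 6.4131 × 10^-22 kg·m/s.
The photon relation is E = pc, giving E = 1.923 × 10^-13 J.
So E ≈ 1.92 × 10^-13 J.

1.92 × 10^-13 J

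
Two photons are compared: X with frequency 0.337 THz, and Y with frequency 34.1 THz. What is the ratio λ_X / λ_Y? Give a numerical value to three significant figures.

λ_X = 8.896e-4 m (from frequency = 0.337 THz, via λ = c/f).
λ_Y = 8.792e-6 m (from frequency = 34.1 THz, via λ = c/f).
Ratio = 8.896e-4 / 8.792e-6 = 101.

101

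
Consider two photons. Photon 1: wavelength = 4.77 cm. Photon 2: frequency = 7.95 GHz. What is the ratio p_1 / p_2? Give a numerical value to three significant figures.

0.791

p_1 = 1.389·10^-32 kg·m/s (from wavelength = 4.77 cm, via p = h/λ).
p_2 = 1.757·10^-32 kg·m/s (from frequency = 7.95 GHz, via p = hf/c).
Ratio = 1.389·10^-32 / 1.757·10^-32 = 0.791.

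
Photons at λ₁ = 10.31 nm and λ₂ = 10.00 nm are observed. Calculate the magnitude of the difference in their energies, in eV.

Using E = hc/λ: E₁ = 1.9267 × 10^-17 J, E₂ = 1.9864 × 10^-17 J.
|ΔE| = |1.9267 × 10^-17 − 1.9864 × 10^-17| = 5.97 × 10^-19 J = 3.73 eV.

3.73 eV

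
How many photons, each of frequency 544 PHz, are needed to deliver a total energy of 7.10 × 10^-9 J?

Per-photon energy: E = 3.605 × 10^-16 J (from frequency = 544 PHz).
N = E_total / E_photon = 7.10 × 10^-9 J / 3.605 × 10^-16 J = 1.97 × 10^7.

1.97 × 10^7 photons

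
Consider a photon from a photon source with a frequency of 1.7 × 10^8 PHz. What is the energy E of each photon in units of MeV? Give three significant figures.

Convert to SI: f = 1.7 × 10^8 PHz = 1.7 × 10^23 Hz.
For a photon E = hf, so E = 1.126 × 10^-10 J.
Converting to MeV: E = 703.1 MeV ≈ 703 MeV.

703 MeV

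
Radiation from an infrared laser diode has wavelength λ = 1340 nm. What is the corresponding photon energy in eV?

Convert to SI: λ = 1340 nm = 1.34e-6 m.
Apply E = hc/λ: E = 1.482e-19 J.
Converting to eV: E = 0.9253 eV ≈ 0.925 eV.

0.925 eV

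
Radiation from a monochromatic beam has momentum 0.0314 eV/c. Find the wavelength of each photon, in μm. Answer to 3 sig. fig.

39.5 μm

Use h = 6.62607015e-34 J·s, c = 2.99792458e8 m/s, 1 eV = 1.602176634e-19 J.
First convert: p = 0.0314 eV/c = 1.6781e-29 kg·m/s.
For a photon λ = h/p, so λ = 3.949e-5 m.
Converting to μm: λ = 39.49 μm ≈ 39.5 μm.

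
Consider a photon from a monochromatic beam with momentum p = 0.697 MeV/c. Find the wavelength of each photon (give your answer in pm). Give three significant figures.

Convert to SI: p = 0.697 MeV/c = 3.7250 × 10^-22 kg·m/s.
Since λ = h/p for a photon, λ = 1.779 × 10^-12 m.
Converting to pm: λ = 1.779 pm ≈ 1.78 pm.

1.78 pm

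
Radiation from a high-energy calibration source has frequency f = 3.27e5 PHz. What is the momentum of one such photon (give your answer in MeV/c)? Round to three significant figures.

1.35 MeV/c

Take h = 6.62607015e-34 J·s, c = 2.99792458e8 m/s, 1 eV = 1.602176634e-19 J.
Convert to SI: f = 3.27e5 PHz = 3.27e20 Hz.
For a photon p = hf/c, so p = 7.227e-22 kg·m/s.
Converting to MeV/c: p = 1.352 MeV/c ≈ 1.35 MeV/c.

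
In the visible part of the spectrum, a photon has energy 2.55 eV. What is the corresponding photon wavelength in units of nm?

Take h = 6.62607015·10^-34 J·s, c = 2.99792458·10^8 m/s, 1 eV = 1.602176634·10^-19 J.
In SI units: E = 2.55 eV = 4.0856·10^-19 J.
Since λ = hc/E for a photon, λ = 4.862·10^-7 m.
Converting to nm: λ = 486.2 nm ≈ 486 nm.

486 nm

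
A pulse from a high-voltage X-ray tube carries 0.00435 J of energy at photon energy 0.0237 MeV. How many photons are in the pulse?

1.15e12 photons

Per-photon energy: E = 3.797e-15 J (from energy = 0.0237 MeV).
N = E_total / E_photon = 0.00435 J / 3.797e-15 J = 1.15e12.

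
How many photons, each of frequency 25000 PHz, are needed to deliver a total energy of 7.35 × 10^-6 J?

Per-photon energy: E = 1.657 × 10^-14 J (from frequency = 25000 PHz).
N = E_total / E_photon = 7.35 × 10^-6 J / 1.657 × 10^-14 J = 4.44 × 10^8.

4.44 × 10^8 photons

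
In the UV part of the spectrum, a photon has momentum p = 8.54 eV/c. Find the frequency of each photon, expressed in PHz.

2.06 PHz

First convert: p = 8.54 eV/c = 4.5640e-27 kg·m/s.
For a photon f = pc/h, so f = 2.065e15 Hz.
Converting to PHz: f = 2.065 PHz ≈ 2.06 PHz.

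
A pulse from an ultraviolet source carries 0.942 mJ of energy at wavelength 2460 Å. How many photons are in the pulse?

Per-photon energy: E = 8.075e-19 J (from wavelength = 2460 Å).
N = E_total / E_photon = 9.42e-4 J / 8.075e-19 J = 1.17e15.

1.17e15 photons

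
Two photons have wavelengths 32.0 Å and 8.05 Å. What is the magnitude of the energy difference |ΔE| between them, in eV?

Using E = hc/λ: E₁ = 6.208 × 10^-17 J, E₂ = 2.468 × 10^-16 J.
|ΔE| = |6.208 × 10^-17 − 2.468 × 10^-16| = 1.85 × 10^-16 J = 1150 eV.

1150 eV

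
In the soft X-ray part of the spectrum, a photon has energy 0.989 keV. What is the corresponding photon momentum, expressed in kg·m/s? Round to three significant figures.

In SI units: E = 0.989 keV = 1.5846 × 10^-16 J.
For a photon p = E/c, so p = 5.285 × 10^-25 kg·m/s.
So p ≈ 5.29 × 10^-25 kg·m/s.

5.29 × 10^-25 kg·m/s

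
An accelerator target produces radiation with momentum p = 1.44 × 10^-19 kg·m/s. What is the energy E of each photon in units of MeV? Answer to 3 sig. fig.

269 MeV

(c = 2.99792458 × 10^8 m/s, 1 eV = 1.602176634 × 10^-19 J.)
For a photon E = pc, so E = 4.317 × 10^-11 J.
Converting to MeV: E = 269.4 MeV ≈ 269 MeV.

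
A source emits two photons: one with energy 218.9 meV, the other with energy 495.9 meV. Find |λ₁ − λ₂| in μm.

Using λ = hc/E: λ₁ = 5.6640e-6 m, λ₂ = 2.5002e-6 m.
|Δλ| = |5.6640e-6 − 2.5002e-6| = 3.16e-6 m = 3.16 μm.

3.16 μm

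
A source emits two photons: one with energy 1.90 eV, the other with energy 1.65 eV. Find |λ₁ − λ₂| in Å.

Using λ = hc/E: λ₁ = 6.525e-7 m, λ₂ = 7.514e-7 m.
|Δλ| = |6.525e-7 − 7.514e-7| = 9.89e-8 m = 989 Å.

989 Å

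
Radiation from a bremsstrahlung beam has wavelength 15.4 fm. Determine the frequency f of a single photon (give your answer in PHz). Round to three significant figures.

First convert: λ = 15.4 fm = 1.54e-14 m.
The photon relation is f = c/λ, giving f = 1.947e22 Hz.
Converting to PHz: f = 1.947e7 PHz ≈ 1.95e7 PHz.

1.95e7 PHz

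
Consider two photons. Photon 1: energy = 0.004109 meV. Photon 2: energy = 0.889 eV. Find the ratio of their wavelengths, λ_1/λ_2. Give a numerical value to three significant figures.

2.16e5

λ_1 = 0.3017 m (from energy = 0.004109 meV, via λ = hc/E).
λ_2 = 1.395e-6 m (from energy = 0.889 eV, via λ = hc/E).
Ratio = 0.3017 / 1.395e-6 = 2.16e5.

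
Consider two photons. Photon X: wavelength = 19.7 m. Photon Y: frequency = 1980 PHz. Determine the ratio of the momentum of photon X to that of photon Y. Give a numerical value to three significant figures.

7.69·10^-12

p_X = 3.363·10^-35 kg·m/s (from wavelength = 19.7 m, via p = h/λ).
p_Y = 4.376·10^-24 kg·m/s (from frequency = 1980 PHz, via p = hf/c).
Ratio = 3.363·10^-35 / 4.376·10^-24 = 7.69·10^-12.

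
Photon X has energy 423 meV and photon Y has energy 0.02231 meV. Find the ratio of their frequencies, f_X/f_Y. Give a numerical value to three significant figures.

1.90 × 10^4

f_X = 1.023 × 10^14 Hz (from energy = 423 meV, via f = E/h).
f_Y = 5.395 × 10^9 Hz (from energy = 0.02231 meV, via f = E/h).
Ratio = 1.023 × 10^14 / 5.395 × 10^9 = 1.90 × 10^4.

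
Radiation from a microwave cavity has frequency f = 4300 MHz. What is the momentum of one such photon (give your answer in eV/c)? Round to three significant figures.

1.78 × 10^-5 eV/c

In SI units: f = 4300 MHz = 4.3 × 10^9 Hz.
Since p = hf/c for a photon, p = 9.504 × 10^-33 kg·m/s.
Converting to eV/c: p = 1.778 × 10^-5 eV/c ≈ 1.78 × 10^-5 eV/c.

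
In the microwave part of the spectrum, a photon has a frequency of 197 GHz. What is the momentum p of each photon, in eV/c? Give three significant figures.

8.15·10^-4 eV/c

Take h = 6.62607015·10^-34 J·s, c = 2.99792458·10^8 m/s, 1 eV = 1.602176634·10^-19 J.
In SI units: f = 197 GHz = 1.97·10^11 Hz.
Apply p = hf/c: p = 4.354·10^-31 kg·m/s.
Converting to eV/c: p = 8.147·10^-4 eV/c ≈ 8.15·10^-4 eV/c.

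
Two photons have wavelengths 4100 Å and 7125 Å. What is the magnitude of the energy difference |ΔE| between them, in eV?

Using E = hc/λ: E₁ = 4.8450·10^-19 J, E₂ = 2.7880·10^-19 J.
|ΔE| = |4.8450·10^-19 − 2.7880·10^-19| = 2.06·10^-19 J = 1.28 eV.

1.28 eV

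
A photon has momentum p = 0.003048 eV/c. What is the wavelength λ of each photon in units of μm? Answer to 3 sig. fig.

407 μm

Convert to SI: p = 0.003048 eV/c = 1.6289·10^-30 kg·m/s.
The photon relation is λ = h/p, giving λ = 4.068·10^-4 m.
Converting to μm: λ = 406.8 μm ≈ 407 μm.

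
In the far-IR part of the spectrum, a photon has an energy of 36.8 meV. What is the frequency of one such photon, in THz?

8.90 THz

(h = 6.62607015e-34 J·s, 1 eV = 1.602176634e-19 J.)
In SI units: E = 36.8 meV = 5.8960e-21 J.
Apply f = E/h: f = 8.898e12 Hz.
Converting to THz: f = 8.898 THz ≈ 8.90 THz.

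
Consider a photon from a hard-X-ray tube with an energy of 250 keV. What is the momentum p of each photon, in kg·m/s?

1.34e-22 kg·m/s

Convert to SI: E = 250 keV = 4.0054e-14 J.
Since p = E/c for a photon, p = 1.336e-22 kg·m/s.
So p ≈ 1.34e-22 kg·m/s.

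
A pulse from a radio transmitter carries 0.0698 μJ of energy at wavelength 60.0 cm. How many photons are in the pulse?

2.11·10^17 photons

Per-photon energy: E = 3.311·10^-25 J (from wavelength = 60.0 cm).
N = E_total / E_photon = 6.98·10^-8 J / 3.311·10^-25 J = 2.11·10^17.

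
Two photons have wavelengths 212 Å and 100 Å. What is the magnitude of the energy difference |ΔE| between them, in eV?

Using E = hc/λ: E₁ = 9.370e-18 J, E₂ = 1.986e-17 J.
|ΔE| = |9.370e-18 − 1.986e-17| = 1.05e-17 J = 65.5 eV.

65.5 eV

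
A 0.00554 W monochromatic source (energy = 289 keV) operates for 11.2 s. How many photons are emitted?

Total energy: E_total = P·t = 0.00554 × 11.2 = 0.06205 J.
Per-photon energy: E = 4.630e-14 J.
N = E_total / E_photon = 1.34e12.

1.34e12 photons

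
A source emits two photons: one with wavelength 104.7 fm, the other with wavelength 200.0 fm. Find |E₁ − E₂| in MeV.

Using E = hc/λ: E₁ = 1.8973 × 10^-12 J, E₂ = 9.9322 × 10^-13 J.
|ΔE| = |1.8973 × 10^-12 − 9.9322 × 10^-13| = 9.04 × 10^-13 J = 5.64 MeV.

5.64 MeV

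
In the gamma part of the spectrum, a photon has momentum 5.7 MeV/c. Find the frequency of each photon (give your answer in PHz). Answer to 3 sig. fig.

1.38 × 10^6 PHz

Convert to SI: p = 5.7 MeV/c = 3.0462 × 10^-21 kg·m/s.
Apply f = pc/h: f = 1.378 × 10^21 Hz.
Converting to PHz: f = 1.378 × 10^6 PHz ≈ 1.38 × 10^6 PHz.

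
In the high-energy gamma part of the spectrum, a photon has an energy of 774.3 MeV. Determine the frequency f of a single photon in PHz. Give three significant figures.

1.87e8 PHz

First convert: E = 774.3 MeV = 1.2406e-10 J.
Apply f = E/h: f = 1.872e23 Hz.
Converting to PHz: f = 1.872e8 PHz ≈ 1.87e8 PHz.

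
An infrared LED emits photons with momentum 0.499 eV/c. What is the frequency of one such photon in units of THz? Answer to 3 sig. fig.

121 THz

(h = 6.62607015 × 10^-34 J·s, c = 2.99792458 × 10^8 m/s, 1 eV = 1.602176634 × 10^-19 J.)
First convert: p = 0.499 eV/c = 2.6668 × 10^-28 kg·m/s.
Apply f = pc/h: f = 1.207 × 10^14 Hz.
Converting to THz: f = 120.7 THz ≈ 121 THz.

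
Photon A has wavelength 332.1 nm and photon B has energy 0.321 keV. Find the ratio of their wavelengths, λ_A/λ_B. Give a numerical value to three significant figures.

86.0

λ_A = 3.321e-7 m (from wavelength = 332.1 nm, via λ given directly).
λ_B = 3.862e-9 m (from energy = 0.321 keV, via λ = hc/E).
Ratio = 3.321e-7 / 3.862e-9 = 86.0.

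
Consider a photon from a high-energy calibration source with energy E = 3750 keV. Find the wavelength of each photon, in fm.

331 fm

Take h = 6.62607015 × 10^-34 J·s, c = 2.99792458 × 10^8 m/s, 1 eV = 1.602176634 × 10^-19 J.
Convert to SI: E = 3750 keV = 6.0082 × 10^-13 J.
Apply λ = hc/E: λ = 3.306 × 10^-13 m.
Converting to fm: λ = 330.6 fm ≈ 331 fm.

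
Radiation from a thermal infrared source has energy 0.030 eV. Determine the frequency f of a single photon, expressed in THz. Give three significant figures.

Use h = 6.62607015 × 10^-34 J·s, 1 eV = 1.602176634 × 10^-19 J.
First convert: E = 0.030 eV = 4.8065 × 10^-21 J.
Since f = E/h for a photon, f = 7.254 × 10^12 Hz.
Converting to THz: f = 7.254 THz ≈ 7.25 THz.

7.25 THz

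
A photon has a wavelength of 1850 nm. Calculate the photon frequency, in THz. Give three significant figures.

162 THz

Convert to SI: λ = 1850 nm = 1.85 × 10^-6 m.
Apply f = c/λ: f = 1.620 × 10^14 Hz.
Converting to THz: f = 162.0 THz ≈ 162 THz.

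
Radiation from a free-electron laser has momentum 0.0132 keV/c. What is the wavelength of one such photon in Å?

939 Å

Take h = 6.62607015e-34 J·s, c = 2.99792458e8 m/s, 1 eV = 1.602176634e-19 J.
In SI units: p = 0.0132 keV/c = 7.0545e-27 kg·m/s.
The photon relation is λ = h/p, giving λ = 9.393e-8 m.
Converting to Å: λ = 939.3 Å ≈ 939 Å.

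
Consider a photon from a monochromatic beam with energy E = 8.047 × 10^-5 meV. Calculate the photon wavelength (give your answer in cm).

1540 cm

Take h = 6.62607015 × 10^-34 J·s, c = 2.99792458 × 10^8 m/s, 1 eV = 1.602176634 × 10^-19 J.
Convert to SI: E = 8.047 × 10^-5 meV = 1.2893 × 10^-26 J.
For a photon λ = hc/E, so λ = 15.41 m.
Converting to cm: λ = 1541 cm ≈ 1540 cm.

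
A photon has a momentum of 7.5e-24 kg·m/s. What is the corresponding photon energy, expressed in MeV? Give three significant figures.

0.0140 MeV

The photon relation is E = pc, giving E = 2.248e-15 J.
Converting to MeV: E = 0.01403 MeV ≈ 0.0140 MeV.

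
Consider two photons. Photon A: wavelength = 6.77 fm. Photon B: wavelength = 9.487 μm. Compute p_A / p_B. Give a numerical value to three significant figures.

1.40 × 10^9

p_A = 9.787 × 10^-20 kg·m/s (from wavelength = 6.77 fm, via p = h/λ).
p_B = 6.984 × 10^-29 kg·m/s (from wavelength = 9.487 μm, via p = h/λ).
Ratio = 9.787 × 10^-20 / 6.984 × 10^-29 = 1.40 × 10^9.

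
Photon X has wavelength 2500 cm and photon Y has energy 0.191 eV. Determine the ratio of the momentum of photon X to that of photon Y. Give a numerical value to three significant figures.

2.60 × 10^-7

p_X = 2.650 × 10^-35 kg·m/s (from wavelength = 2500 cm, via p = h/λ).
p_Y = 1.021 × 10^-28 kg·m/s (from energy = 0.191 eV, via p = E/c).
Ratio = 2.650 × 10^-35 / 1.021 × 10^-28 = 2.60 × 10^-7.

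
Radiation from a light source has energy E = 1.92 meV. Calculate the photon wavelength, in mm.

Convert to SI: E = 1.92 meV = 3.0762e-22 J.
The photon relation is λ = hc/E, giving λ = 6.458e-4 m.
Converting to mm: λ = 0.6458 mm ≈ 0.646 mm.

0.646 mm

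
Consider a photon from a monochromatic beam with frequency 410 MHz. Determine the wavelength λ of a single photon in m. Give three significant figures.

0.731 m

(c = 2.99792458e8 m/s.)
Convert to SI: f = 410 MHz = 4.1e8 Hz.
Since λ = c/f for a photon, λ = 0.7312 m.
So λ ≈ 0.731 m.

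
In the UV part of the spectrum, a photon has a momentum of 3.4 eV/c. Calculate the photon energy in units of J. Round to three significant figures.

Convert to SI: p = 3.4 eV/c = 1.8171e-27 kg·m/s.
For a photon E = pc, so E = 5.447e-19 J.
So E ≈ 5.45e-19 J.

5.45e-19 J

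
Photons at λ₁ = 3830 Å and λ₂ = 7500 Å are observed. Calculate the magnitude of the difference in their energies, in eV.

Using E = hc/λ: E₁ = 5.187 × 10^-19 J, E₂ = 2.649 × 10^-19 J.
|ΔE| = |5.187 × 10^-19 − 2.649 × 10^-19| = 2.54 × 10^-19 J = 1.58 eV.

1.58 eV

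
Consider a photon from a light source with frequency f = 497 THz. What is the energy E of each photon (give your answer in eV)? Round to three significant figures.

2.06 eV

First convert: f = 497 THz = 4.97 × 10^14 Hz.
Apply E = hf: E = 3.293 × 10^-19 J.
Converting to eV: E = 2.055 eV ≈ 2.06 eV.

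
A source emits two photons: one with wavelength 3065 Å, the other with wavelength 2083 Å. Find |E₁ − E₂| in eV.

1.91 eV

Using E = hc/λ: E₁ = 6.4811·10^-19 J, E₂ = 9.5365·10^-19 J.
|ΔE| = |6.4811·10^-19 − 9.5365·10^-19| = 3.06·10^-19 J = 1.91 eV.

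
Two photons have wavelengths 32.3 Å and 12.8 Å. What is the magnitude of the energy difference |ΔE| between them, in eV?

585 eV

Using E = hc/λ: E₁ = 6.150 × 10^-17 J, E₂ = 1.552 × 10^-16 J.
|ΔE| = |6.150 × 10^-17 − 1.552 × 10^-16| = 9.37 × 10^-17 J = 585 eV.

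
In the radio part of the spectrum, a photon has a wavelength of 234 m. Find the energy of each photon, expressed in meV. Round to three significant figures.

5.30 × 10^-6 meV

Apply E = hc/λ: E = 8.489 × 10^-28 J.
Converting to meV: E = 5.298 × 10^-6 meV ≈ 5.30 × 10^-6 meV.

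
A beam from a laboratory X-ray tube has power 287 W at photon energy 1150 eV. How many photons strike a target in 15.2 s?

2.37 × 10^19 photons

Total energy: E_total = P·t = 287 × 15.2 = 4362 J.
Per-photon energy: E = 1.843 × 10^-16 J.
N = E_total / E_photon = 2.37 × 10^19.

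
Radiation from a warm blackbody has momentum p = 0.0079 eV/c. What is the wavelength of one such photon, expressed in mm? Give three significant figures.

Take h = 6.62607015 × 10^-34 J·s, c = 2.99792458 × 10^8 m/s, 1 eV = 1.602176634 × 10^-19 J.
First convert: p = 0.0079 eV/c = 4.2220 × 10^-30 kg·m/s.
Apply λ = h/p: λ = 1.569 × 10^-4 m.
Converting to mm: λ = 0.1569 mm ≈ 0.157 mm.

0.157 mm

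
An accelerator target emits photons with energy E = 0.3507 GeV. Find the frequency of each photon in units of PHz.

8.48e7 PHz

(h = 6.62607015e-34 J·s, 1 eV = 1.602176634e-19 J.)
First convert: E = 0.3507 GeV = 5.6188e-11 J.
For a photon f = E/h, so f = 8.480e22 Hz.
Converting to PHz: f = 8.480e7 PHz ≈ 8.48e7 PHz.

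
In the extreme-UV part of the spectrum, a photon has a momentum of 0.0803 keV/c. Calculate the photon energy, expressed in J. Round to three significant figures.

1.29·10^-17 J

First convert: p = 0.0803 keV/c = 4.2915·10^-26 kg·m/s.
The photon relation is E = pc, giving E = 1.287·10^-17 J.
So E ≈ 1.29·10^-17 J.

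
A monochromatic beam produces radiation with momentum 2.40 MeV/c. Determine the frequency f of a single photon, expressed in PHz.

(h = 6.62607015e-34 J·s, c = 2.99792458e8 m/s, 1 eV = 1.602176634e-19 J.)
First convert: p = 2.40 MeV/c = 1.2826e-21 kg·m/s.
For a photon f = pc/h, so f = 5.803e20 Hz.
Converting to PHz: f = 580300 PHz ≈ 5.80e5 PHz.

5.80e5 PHz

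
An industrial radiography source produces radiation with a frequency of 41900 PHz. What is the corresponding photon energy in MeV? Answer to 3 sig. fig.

First convert: f = 41900 PHz = 4.19e19 Hz.
Apply E = hf: E = 2.776e-14 J.
Converting to MeV: E = 0.1733 MeV ≈ 0.173 MeV.

0.173 MeV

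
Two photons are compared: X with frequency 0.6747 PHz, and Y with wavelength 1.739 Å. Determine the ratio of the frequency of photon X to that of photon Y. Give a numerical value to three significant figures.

f_X = 6.747·10^14 Hz (from frequency = 0.6747 PHz, via f given directly).
f_Y = 1.724·10^18 Hz (from wavelength = 1.739 Å, via f = c/λ).
Ratio = 6.747·10^14 / 1.724·10^18 = 3.91·10^-4.

3.91·10^-4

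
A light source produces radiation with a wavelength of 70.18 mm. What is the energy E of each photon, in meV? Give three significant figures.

In SI units: λ = 70.18 mm = 0.07018 m.
Since E = hc/λ for a photon, E = 2.831·10^-24 J.
Converting to meV: E = 0.01767 meV ≈ 0.0177 meV.

0.0177 meV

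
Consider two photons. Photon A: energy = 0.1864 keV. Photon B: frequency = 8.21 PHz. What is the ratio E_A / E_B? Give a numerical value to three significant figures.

5.49

E_A = 2.986 × 10^-17 J (from energy = 0.1864 keV, via E given directly).
E_B = 5.440 × 10^-18 J (from frequency = 8.21 PHz, via E = hf).
Ratio = 2.986 × 10^-17 / 5.440 × 10^-18 = 5.49.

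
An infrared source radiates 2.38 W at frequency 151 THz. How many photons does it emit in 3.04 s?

Total energy: E_total = P·t = 2.38 × 3.04 = 7.235 J.
Per-photon energy: E = 1.001 × 10^-19 J.
N = E_total / E_photon = 7.23 × 10^19.

7.23 × 10^19 photons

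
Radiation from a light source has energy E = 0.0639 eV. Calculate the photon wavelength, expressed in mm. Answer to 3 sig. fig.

0.0194 mm

Use h = 6.62607015e-34 J·s, c = 2.99792458e8 m/s, 1 eV = 1.602176634e-19 J.
Convert to SI: E = 0.0639 eV = 1.0238e-20 J.
For a photon λ = hc/E, so λ = 1.940e-5 m.
Converting to mm: λ = 0.01940 mm ≈ 0.0194 mm.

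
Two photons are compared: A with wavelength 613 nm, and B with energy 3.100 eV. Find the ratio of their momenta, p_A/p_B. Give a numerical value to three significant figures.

0.652

p_A = 1.081e-27 kg·m/s (from wavelength = 613 nm, via p = h/λ).
p_B = 1.657e-27 kg·m/s (from energy = 3.100 eV, via p = E/c).
Ratio = 1.081e-27 / 1.657e-27 = 0.652.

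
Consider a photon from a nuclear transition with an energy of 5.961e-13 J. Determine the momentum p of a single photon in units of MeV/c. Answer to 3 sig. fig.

3.72 MeV/c

The photon relation is p = E/c, giving p = 1.988e-21 kg·m/s.
Converting to MeV/c: p = 3.721 MeV/c ≈ 3.72 MeV/c.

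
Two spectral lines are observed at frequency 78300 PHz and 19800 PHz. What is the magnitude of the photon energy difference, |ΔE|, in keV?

242 keV

Using E = hf: E₁ = 5.188e-14 J, E₂ = 1.312e-14 J.
|ΔE| = |5.188e-14 − 1.312e-14| = 3.88e-14 J = 242 keV.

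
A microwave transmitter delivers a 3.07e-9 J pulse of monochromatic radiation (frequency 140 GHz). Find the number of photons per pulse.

Per-photon energy: E = 9.276e-23 J (from frequency = 140 GHz).
N = E_total / E_photon = 3.07e-9 J / 9.276e-23 J = 3.31e13.

3.31e13 photons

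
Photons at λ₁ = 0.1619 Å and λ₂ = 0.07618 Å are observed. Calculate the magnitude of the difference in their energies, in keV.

86.2 keV

Using E = hc/λ: E₁ = 1.2270 × 10^-14 J, E₂ = 2.6076 × 10^-14 J.
|ΔE| = |1.2270 × 10^-14 − 2.6076 × 10^-14| = 1.38 × 10^-14 J = 86.2 keV.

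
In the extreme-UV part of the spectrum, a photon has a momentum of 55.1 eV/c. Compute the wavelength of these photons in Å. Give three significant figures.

Convert to SI: p = 55.1 eV/c = 2.9447 × 10^-26 kg·m/s.
For a photon λ = h/p, so λ = 2.250 × 10^-8 m.
Converting to Å: λ = 225.0 Å ≈ 225 Å.

225 Å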